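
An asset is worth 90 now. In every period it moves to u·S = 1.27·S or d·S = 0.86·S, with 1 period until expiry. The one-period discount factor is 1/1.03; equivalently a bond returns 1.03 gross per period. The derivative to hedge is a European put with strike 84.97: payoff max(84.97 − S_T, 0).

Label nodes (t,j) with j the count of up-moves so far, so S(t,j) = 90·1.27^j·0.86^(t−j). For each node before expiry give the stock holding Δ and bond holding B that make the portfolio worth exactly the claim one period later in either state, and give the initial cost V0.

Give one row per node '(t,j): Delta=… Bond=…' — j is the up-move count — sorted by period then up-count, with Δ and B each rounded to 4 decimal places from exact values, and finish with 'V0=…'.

(0,0): Delta=-0.2051 Bond=22.7656
V0=4.3022

Since d<R<u, set p* = (R−d)/(u−d) = 0.4146; price each node as the discounted p*-expectation of its children.
Payoff layer (t=1): V(1,0)=7.5700, V(1,1)=0.0000
(0,0): S=90.0000. Δ = (V_up−V_dn)/(S_up−S_dn) = (0.0000−7.5700)/(114.3000−77.4000) = -0.2051. V = [p*·0.0000 + (1−p*)·7.5700]/1.03 = 4.3022. B = V − Δ·S = 22.7656.
Each (Δ,B) replicates both successor values, so the strategy is self-financing and V0 is arbitrage-free.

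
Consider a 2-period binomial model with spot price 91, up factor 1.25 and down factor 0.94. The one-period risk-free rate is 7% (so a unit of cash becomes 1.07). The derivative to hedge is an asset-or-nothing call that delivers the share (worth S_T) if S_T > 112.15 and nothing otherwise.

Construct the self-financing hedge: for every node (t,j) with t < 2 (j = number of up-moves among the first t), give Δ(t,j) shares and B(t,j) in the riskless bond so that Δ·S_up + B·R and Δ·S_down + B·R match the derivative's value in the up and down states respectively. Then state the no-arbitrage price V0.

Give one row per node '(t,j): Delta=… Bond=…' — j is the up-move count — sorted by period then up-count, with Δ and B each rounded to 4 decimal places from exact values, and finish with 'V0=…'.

The replicating-portfolio and risk-neutral prices coincide; use p* = (1.07−0.94)/(1.25−0.94) = 0.4194 for the latter.
Terminal values V(2,·): V(2,0)=0.0000, V(2,1)=0.0000, V(2,2)=142.1875
  t=1,j=0: stock 85.5400 → up 106.9250 (V=0.0000), down 80.4076 (V=0.0000). Price 0.0000; hedge Δ=0.0000, bond B=0.0000.
  t=1,j=1: stock 113.7500 → up 142.1875 (V=142.1875), down 106.9250 (V=0.0000). Price 55.7262; hedge Δ=4.0323, bond B=-402.9432.
  t=0,j=0: stock 91.0000 → up 113.7500 (V=55.7262), down 85.5400 (V=0.0000). Price 21.8402; hedge Δ=1.9754, bond B=-157.9217.
Check: Δ(0,0)·S0 + B(0,0) = 21.8402 = V0.

(0,0): Delta=1.9754 Bond=-157.9217
(1,0): Delta=0.0000 Bond=0.0000
(1,1): Delta=4.0323 Bond=-402.9432
V0=21.8402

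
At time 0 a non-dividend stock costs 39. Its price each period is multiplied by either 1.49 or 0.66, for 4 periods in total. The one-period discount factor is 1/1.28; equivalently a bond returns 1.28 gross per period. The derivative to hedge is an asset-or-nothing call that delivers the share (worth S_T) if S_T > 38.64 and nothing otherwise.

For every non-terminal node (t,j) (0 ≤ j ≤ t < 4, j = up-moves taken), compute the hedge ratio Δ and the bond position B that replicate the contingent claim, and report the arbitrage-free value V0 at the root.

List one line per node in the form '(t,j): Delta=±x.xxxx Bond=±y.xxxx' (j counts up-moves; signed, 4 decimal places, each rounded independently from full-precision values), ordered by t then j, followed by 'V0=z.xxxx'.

(0,0): Delta=1.1887 Bond=-10.6827
(1,0): Delta=1.3573 Bond=-18.0148
(1,1): Delta=1.1634 Bond=-12.2036
(2,0): Delta=0.0000 Bond=0.0000
(2,1): Delta=1.5610 Bond=-30.8693
(2,2): Delta=1.1037 Bond=-10.4557
(3,0): Delta=0.0000 Bond=0.0000
(3,1): Delta=0.0000 Bond=0.0000
(3,2): Delta=1.7952 Bond=-52.8960
(3,3): Delta=1.0000 Bond=0.0000
V0=35.6763

The replicating-portfolio and risk-neutral prices coincide; use p* = (1.28−0.66)/(1.49−0.66) = 0.7470 for the latter.
Terminal values V(4,·): V(4,0)=0.0000, V(4,1)=0.0000, V(4,2)=0.0000, V(4,3)=85.1466, V(4,4)=192.2249
  t=3,j=0: stock 11.2123 → up 16.7064 (V=0.0000), down 7.4001 (V=0.0000). Price 0.0000; hedge Δ=0.0000, bond B=0.0000.
  t=3,j=1: stock 25.3127 → up 37.7159 (V=0.0000), down 16.7064 (V=0.0000). Price 0.0000; hedge Δ=0.0000, bond B=0.0000.
  t=3,j=2: stock 57.1454 → up 85.1466 (V=85.1466), down 37.7159 (V=0.0000). Price 49.6902; hedge Δ=1.7952, bond B=-52.8960.
  t=3,j=3: stock 129.0100 → up 192.2249 (V=192.2249), down 85.1466 (V=85.1466). Price 129.0100; hedge Δ=1.0000, bond B=0.0000.
  t=2,j=0: stock 16.9884 → up 25.3127 (V=0.0000), down 11.2123 (V=0.0000). Price 0.0000; hedge Δ=0.0000, bond B=0.0000.
  t=2,j=1: stock 38.3526 → up 57.1454 (V=49.6902), down 25.3127 (V=0.0000). Price 28.9984; hedge Δ=1.5610, bond B=-30.8693.
  t=2,j=2: stock 86.5839 → up 129.0100 (V=129.0100), down 57.1454 (V=49.6902). Price 85.1103; hedge Δ=1.1037, bond B=-10.4557.
  t=1,j=0: stock 25.7400 → up 38.3526 (V=28.9984), down 16.9884 (V=0.0000). Price 16.9230; hedge Δ=1.3573, bond B=-18.0148.
  t=1,j=1: stock 58.1100 → up 86.5839 (V=85.1103), down 38.3526 (V=28.9984). Price 55.4010; hedge Δ=1.1634, bond B=-12.2036.
  t=0,j=0: stock 39.0000 → up 58.1100 (V=55.4010), down 25.7400 (V=16.9230). Price 35.6763; hedge Δ=1.1887, bond B=-10.6827.
Self-financing check: at every node Δ·S+B equals the discounted successor values.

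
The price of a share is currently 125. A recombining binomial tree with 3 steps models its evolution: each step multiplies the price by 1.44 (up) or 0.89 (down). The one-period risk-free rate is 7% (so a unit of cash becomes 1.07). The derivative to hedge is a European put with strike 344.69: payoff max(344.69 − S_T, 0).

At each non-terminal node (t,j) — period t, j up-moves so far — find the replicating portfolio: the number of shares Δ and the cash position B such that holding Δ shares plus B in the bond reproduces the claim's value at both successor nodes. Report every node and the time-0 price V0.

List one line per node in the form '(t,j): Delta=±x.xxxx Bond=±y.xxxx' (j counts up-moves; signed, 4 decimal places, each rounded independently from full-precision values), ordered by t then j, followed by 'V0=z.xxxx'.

(0,0): Delta=-0.9611 Bond=277.3293
(1,0): Delta=-1.0000 Bond=301.0656
(1,1): Delta=-0.9118 Bond=287.8558
(2,0): Delta=-1.0000 Bond=322.1402
(2,1): Delta=-1.0000 Bond=322.1402
(2,2): Delta=-0.7997 Bond=278.9514
V0=157.1869

Risk-neutral probability p* = (R−d)/(u−d) = (1.07−0.89)/(1.44−0.89) = 0.3273.
Payoff layer (t=3): V(3,0)=256.5689, V(3,1)=202.1120, V(3,2)=114.0020, V(3,3)=0.0000
Node (2,0) S=99.0125: V=(p*·202.1120+(1−p*)·256.5689)/1.07=223.1277; Δ=(202.1120−256.5689)/(142.5780−88.1211)=-1.0000; B=V−Δ·S=322.1402
Node (2,1) S=160.2000: V=(p*·114.0020+(1−p*)·202.1120)/1.07=161.9402; Δ=(114.0020−202.1120)/(230.6880−142.5780)=-1.0000; B=V−Δ·S=322.1402
Node (2,2) S=259.2000: V=(p*·0.0000+(1−p*)·114.0020)/1.07=71.6750; Δ=(0.0000−114.0020)/(373.2480−230.6880)=-0.7997; B=V−Δ·S=278.9514
Node (1,0) S=111.2500: V=(p*·161.9402+(1−p*)·223.1277)/1.07=189.8156; Δ=(161.9402−223.1277)/(160.2000−99.0125)=-1.0000; B=V−Δ·S=301.0656
Node (1,1) S=180.0000: V=(p*·71.6750+(1−p*)·161.9402)/1.07=123.7372; Δ=(71.6750−161.9402)/(259.2000−160.2000)=-0.9118; B=V−Δ·S=287.8558
Node (0,0) S=125.0000: V=(p*·123.7372+(1−p*)·189.8156)/1.07=157.1869; Δ=(123.7372−189.8156)/(180.0000−111.2500)=-0.9611; B=V−Δ·S=277.3293
Self-financing check: at every node Δ·S+B equals the discounted successor values.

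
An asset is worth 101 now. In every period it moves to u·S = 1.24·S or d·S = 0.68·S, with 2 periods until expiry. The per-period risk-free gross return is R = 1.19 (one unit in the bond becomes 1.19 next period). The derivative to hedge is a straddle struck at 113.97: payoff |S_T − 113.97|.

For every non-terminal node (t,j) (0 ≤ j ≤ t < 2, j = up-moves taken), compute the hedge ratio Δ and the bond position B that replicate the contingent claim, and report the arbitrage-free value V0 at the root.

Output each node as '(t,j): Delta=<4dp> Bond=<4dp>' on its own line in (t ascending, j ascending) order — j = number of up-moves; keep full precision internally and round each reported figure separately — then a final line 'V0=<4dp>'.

The replicating-portfolio and risk-neutral prices coincide; use p* = (1.19−0.68)/(1.24−0.68) = 0.9107 for the latter.
Terminal payoffs: V(2,0)=67.2676, V(2,1)=28.8068, V(2,2)=41.3276
Node (1,0) S=68.6800: V=(p*·28.8068+(1−p*)·67.2676)/1.19=27.0931; Δ=(28.8068−67.2676)/(85.1632−46.7024)=-1.0000; B=V−Δ·S=95.7731
Node (1,1) S=125.2400: V=(p*·41.3276+(1−p*)·28.8068)/1.19=33.7896; Δ=(41.3276−28.8068)/(155.2976−85.1632)=0.1785; B=V−Δ·S=11.4311
Node (0,0) S=101.0000: V=(p*·33.7896+(1−p*)·27.0931)/1.19=27.8922; Δ=(33.7896−27.0931)/(125.2400−68.6800)=0.1184; B=V−Δ·S=15.9341
Root portfolio cost Δ·101+B reproduces V0=27.8922.

(0,0): Delta=0.1184 Bond=15.9341
(1,0): Delta=-1.0000 Bond=95.7731
(1,1): Delta=0.1785 Bond=11.4311
V0=27.8922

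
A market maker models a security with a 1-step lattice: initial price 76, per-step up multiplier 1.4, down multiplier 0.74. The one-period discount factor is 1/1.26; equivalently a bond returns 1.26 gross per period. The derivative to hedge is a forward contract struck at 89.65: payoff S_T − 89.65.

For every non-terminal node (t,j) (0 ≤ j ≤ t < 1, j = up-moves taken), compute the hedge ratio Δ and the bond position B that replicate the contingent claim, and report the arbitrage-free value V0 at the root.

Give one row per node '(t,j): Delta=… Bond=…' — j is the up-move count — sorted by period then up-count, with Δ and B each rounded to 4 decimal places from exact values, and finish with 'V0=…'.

The replicating-portfolio and risk-neutral prices coincide; use p* = (1.26−0.74)/(1.4−0.74) = 0.7879 for the latter.
Payoff layer (t=1): V(1,0)=-33.4100, V(1,1)=16.7500
(0,0): S=76.0000. Δ = (V_up−V_dn)/(S_up−S_dn) = (16.7500−-33.4100)/(106.4000−56.2400) = 1.0000. V = [p*·16.7500 + (1−p*)·-33.4100]/1.26 = 4.8492. B = V − Δ·S = -71.1508.
The time-0 hedge costs 4.8492, which is the no-arbitrage price.

(0,0): Delta=1.0000 Bond=-71.1508
V0=4.8492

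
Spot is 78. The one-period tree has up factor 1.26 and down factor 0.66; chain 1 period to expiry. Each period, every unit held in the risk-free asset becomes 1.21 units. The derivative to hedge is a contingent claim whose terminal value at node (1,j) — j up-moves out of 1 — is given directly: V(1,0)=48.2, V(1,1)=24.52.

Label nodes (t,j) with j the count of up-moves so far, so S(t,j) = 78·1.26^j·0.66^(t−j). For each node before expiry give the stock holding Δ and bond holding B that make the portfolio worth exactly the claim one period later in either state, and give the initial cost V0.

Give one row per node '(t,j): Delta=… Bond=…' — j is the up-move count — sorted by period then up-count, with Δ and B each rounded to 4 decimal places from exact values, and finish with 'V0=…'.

The replicating-portfolio and risk-neutral prices coincide; use p* = (1.21−0.66)/(1.26−0.66) = 0.9167 for the latter.
Payoff layer (t=1): V(1,0)=48.2000, V(1,1)=24.5200
(0,0): S=78.0000. Δ = (V_up−V_dn)/(S_up−S_dn) = (24.5200−48.2000)/(98.2800−51.4800) = -0.5060. V = [p*·24.5200 + (1−p*)·48.2000]/1.21 = 21.8953. B = V − Δ·S = 61.3620.
Each (Δ,B) replicates both successor values, so the strategy is self-financing and V0 is arbitrage-free.

(0,0): Delta=-0.5060 Bond=61.3620
V0=21.8953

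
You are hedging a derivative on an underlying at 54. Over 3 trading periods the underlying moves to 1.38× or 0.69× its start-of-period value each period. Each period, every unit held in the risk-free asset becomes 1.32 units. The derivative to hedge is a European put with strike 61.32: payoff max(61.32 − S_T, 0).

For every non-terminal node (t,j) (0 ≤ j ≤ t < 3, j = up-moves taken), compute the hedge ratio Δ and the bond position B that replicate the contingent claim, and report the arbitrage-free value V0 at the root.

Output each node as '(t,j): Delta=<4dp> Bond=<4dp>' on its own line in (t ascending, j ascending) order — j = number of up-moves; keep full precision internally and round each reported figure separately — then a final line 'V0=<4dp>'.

The replicating-portfolio and risk-neutral prices coincide; use p* = (1.32−0.69)/(1.38−0.69) = 0.9130 for the latter.
Terminal values V(3,·): V(3,0)=43.5805, V(3,1)=25.8410, V(3,2)=0.0000, V(3,3)=0.0000
(2,0): S=25.7094. Δ = (V_up−V_dn)/(S_up−S_dn) = (25.8410−43.5805)/(35.4790−17.7395) = -1.0000. V = [p*·25.8410 + (1−p*)·43.5805]/1.32 = 20.7451. B = V − Δ·S = 46.4545.
(2,1): S=51.4188. Δ = (V_up−V_dn)/(S_up−S_dn) = (0.0000−25.8410)/(70.9579−35.4790) = -0.7283. V = [p*·0.0000 + (1−p*)·25.8410]/1.32 = 1.7023. B = V − Δ·S = 39.1531.
(2,2): S=102.8376. Δ = (V_up−V_dn)/(S_up−S_dn) = (0.0000−0.0000)/(141.9159−70.9579) = 0.0000. V = [p*·0.0000 + (1−p*)·0.0000]/1.32 = 0.0000. B = V − Δ·S = 0.0000.
(1,0): S=37.2600. Δ = (V_up−V_dn)/(S_up−S_dn) = (1.7023−20.7451)/(51.4188−25.7094) = -0.7407. V = [p*·1.7023 + (1−p*)·20.7451]/1.32 = 2.5441. B = V − Δ·S = 30.1424.
(1,1): S=74.5200. Δ = (V_up−V_dn)/(S_up−S_dn) = (0.0000−1.7023)/(102.8376−51.4188) = -0.0331. V = [p*·0.0000 + (1−p*)·1.7023]/1.32 = 0.1121. B = V − Δ·S = 2.5793.
(0,0): S=54.0000. Δ = (V_up−V_dn)/(S_up−S_dn) = (0.1121−2.5441)/(74.5200−37.2600) = -0.0653. V = [p*·0.1121 + (1−p*)·2.5441]/1.32 = 0.2452. B = V − Δ·S = 3.7697.
The time-0 hedge costs 0.2452, which is the no-arbitrage price.

(0,0): Delta=-0.0653 Bond=3.7697
(1,0): Delta=-0.7407 Bond=30.1424
(1,1): Delta=-0.0331 Bond=2.5793
(2,0): Delta=-1.0000 Bond=46.4545
(2,1): Delta=-0.7283 Bond=39.1531
(2,2): Delta=0.0000 Bond=0.0000
V0=0.2452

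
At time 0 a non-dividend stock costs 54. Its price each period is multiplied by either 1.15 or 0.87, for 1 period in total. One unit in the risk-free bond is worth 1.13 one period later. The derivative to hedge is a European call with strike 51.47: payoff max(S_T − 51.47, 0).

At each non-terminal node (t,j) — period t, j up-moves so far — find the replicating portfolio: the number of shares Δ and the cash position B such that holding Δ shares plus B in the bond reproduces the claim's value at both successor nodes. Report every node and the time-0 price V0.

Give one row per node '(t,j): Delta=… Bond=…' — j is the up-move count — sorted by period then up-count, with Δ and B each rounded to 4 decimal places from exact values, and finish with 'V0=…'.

(0,0): Delta=0.7030 Bond=-29.2291
V0=8.7351

No-arbitrage ⇒ martingale measure with p* = (R−d)/(u−d) = 0.9286.
At expiry t=1: V(1,0)=0.0000, V(1,1)=10.6300
Node (0,0) S=54.0000: V=(p*·10.6300+(1−p*)·0.0000)/1.13=8.7351; Δ=(10.6300−0.0000)/(62.1000−46.9800)=0.7030; B=V−Δ·S=-29.2291
The time-0 hedge costs 8.7351, which is the no-arbitrage price.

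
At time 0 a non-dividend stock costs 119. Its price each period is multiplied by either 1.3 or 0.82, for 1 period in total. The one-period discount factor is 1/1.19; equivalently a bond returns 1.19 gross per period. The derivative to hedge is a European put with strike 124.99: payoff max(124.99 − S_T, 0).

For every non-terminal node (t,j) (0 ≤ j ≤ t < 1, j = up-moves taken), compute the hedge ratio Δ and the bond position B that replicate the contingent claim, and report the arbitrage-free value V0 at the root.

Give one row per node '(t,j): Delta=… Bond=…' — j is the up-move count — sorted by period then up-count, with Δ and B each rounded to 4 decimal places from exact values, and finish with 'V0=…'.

(0,0): Delta=-0.4799 Bond=62.3827
V0=5.2785

Under the risk-neutral measure, an up-move has probability p* = (R−d)/(u−d) = 0.7708 and values discount at R = 1.19.
Terminal payoffs: V(1,0)=27.4100, V(1,1)=0.0000
(0,0): S=119.0000. Δ = (V_up−V_dn)/(S_up−S_dn) = (0.0000−27.4100)/(154.7000−97.5800) = -0.4799. V = [p*·0.0000 + (1−p*)·27.4100]/1.19 = 5.2785. B = V − Δ·S = 62.3827.
The time-0 hedge costs 5.2785, which is the no-arbitrage price.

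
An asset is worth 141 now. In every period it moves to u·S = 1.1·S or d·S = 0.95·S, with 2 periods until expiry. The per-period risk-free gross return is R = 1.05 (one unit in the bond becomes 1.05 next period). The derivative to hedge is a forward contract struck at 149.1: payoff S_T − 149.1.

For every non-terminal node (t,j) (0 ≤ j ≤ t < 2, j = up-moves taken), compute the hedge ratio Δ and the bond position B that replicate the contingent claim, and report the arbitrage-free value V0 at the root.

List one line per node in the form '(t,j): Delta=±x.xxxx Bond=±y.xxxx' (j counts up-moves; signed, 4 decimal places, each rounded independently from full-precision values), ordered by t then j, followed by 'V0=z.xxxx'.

(0,0): Delta=1.0000 Bond=-135.2381
(1,0): Delta=1.0000 Bond=-142.0000
(1,1): Delta=1.0000 Bond=-142.0000
V0=5.7619

Since d<R<u, set p* = (R−d)/(u−d) = 0.6667; price each node as the discounted p*-expectation of its children.
Terminal payoffs: V(2,0)=-21.8475, V(2,1)=-1.7550, V(2,2)=21.5100
Node (1,0) S=133.9500: V=(p*·-1.7550+(1−p*)·-21.8475)/1.05=-8.0500; Δ=(-1.7550−-21.8475)/(147.3450−127.2525)=1.0000; B=V−Δ·S=-142.0000
Node (1,1) S=155.1000: V=(p*·21.5100+(1−p*)·-1.7550)/1.05=13.1000; Δ=(21.5100−-1.7550)/(170.6100−147.3450)=1.0000; B=V−Δ·S=-142.0000
Node (0,0) S=141.0000: V=(p*·13.1000+(1−p*)·-8.0500)/1.05=5.7619; Δ=(13.1000−-8.0500)/(155.1000−133.9500)=1.0000; B=V−Δ·S=-135.2381
The time-0 hedge costs 5.7619, which is the no-arbitrage price.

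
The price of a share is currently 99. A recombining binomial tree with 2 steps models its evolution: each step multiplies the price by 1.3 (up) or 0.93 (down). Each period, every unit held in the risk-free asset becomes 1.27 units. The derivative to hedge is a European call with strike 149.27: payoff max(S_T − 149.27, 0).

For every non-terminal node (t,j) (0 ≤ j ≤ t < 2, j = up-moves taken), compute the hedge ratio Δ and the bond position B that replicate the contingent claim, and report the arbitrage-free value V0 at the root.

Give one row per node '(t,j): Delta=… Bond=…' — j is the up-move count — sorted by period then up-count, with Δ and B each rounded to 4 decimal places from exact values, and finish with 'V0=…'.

(0,0): Delta=0.3563 Bond=-25.8338
(1,0): Delta=0.0000 Bond=0.0000
(1,1): Delta=0.3788 Bond=-35.7038
V0=9.4446

Since d<R<u, set p* = (R−d)/(u−d) = 0.9189; price each node as the discounted p*-expectation of its children.
Payoff layer (t=2): V(2,0)=0.0000, V(2,1)=0.0000, V(2,2)=18.0400
Node (1,0) S=92.0700: V=(p*·0.0000+(1−p*)·0.0000)/1.27=0.0000; Δ=(0.0000−0.0000)/(119.6910−85.6251)=0.0000; B=V−Δ·S=0.0000
Node (1,1) S=128.7000: V=(p*·18.0400+(1−p*)·0.0000)/1.27=13.0530; Δ=(18.0400−0.0000)/(167.3100−119.6910)=0.3788; B=V−Δ·S=-35.7038
Node (0,0) S=99.0000: V=(p*·13.0530+(1−p*)·0.0000)/1.27=9.4446; Δ=(13.0530−0.0000)/(128.7000−92.0700)=0.3563; B=V−Δ·S=-25.8338
Check: Δ(0,0)·S0 + B(0,0) = 9.4446 = V0.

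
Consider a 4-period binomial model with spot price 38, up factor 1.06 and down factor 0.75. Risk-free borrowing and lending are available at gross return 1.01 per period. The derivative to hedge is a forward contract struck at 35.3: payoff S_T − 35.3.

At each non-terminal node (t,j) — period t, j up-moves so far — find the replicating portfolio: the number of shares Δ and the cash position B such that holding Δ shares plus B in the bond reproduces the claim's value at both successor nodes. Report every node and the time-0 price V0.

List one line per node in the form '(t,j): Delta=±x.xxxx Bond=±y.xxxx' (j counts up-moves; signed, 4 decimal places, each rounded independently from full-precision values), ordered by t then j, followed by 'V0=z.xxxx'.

(0,0): Delta=1.0000 Bond=-33.9226
(1,0): Delta=1.0000 Bond=-34.2618
(1,1): Delta=1.0000 Bond=-34.2618
(2,0): Delta=1.0000 Bond=-34.6045
(2,1): Delta=1.0000 Bond=-34.6045
(2,2): Delta=1.0000 Bond=-34.6045
(3,0): Delta=1.0000 Bond=-34.9505
(3,1): Delta=1.0000 Bond=-34.9505
(3,2): Delta=1.0000 Bond=-34.9505
(3,3): Delta=1.0000 Bond=-34.9505
V0=4.0774

No-arbitrage ⇒ martingale measure with p* = (R−d)/(u−d) = 0.8387.
Terminal values V(4,·): V(4,0)=-23.2766, V(4,1)=-18.3069, V(4,2)=-11.2830, V(4,3)=-1.3560, V(4,4)=12.6741
(3,0): S=16.0312. Δ = (V_up−V_dn)/(S_up−S_dn) = (-18.3069−-23.2766)/(16.9931−12.0234) = 1.0000. V = [p*·-18.3069 + (1−p*)·-23.2766]/1.01 = -18.9192. B = V − Δ·S = -34.9505.
(3,1): S=22.6575. Δ = (V_up−V_dn)/(S_up−S_dn) = (-11.2830−-18.3069)/(24.0170−16.9931) = 1.0000. V = [p*·-11.2830 + (1−p*)·-18.3069]/1.01 = -12.2930. B = V − Δ·S = -34.9505.
(3,2): S=32.0226. Δ = (V_up−V_dn)/(S_up−S_dn) = (-1.3560−-11.2830)/(33.9440−24.0170) = 1.0000. V = [p*·-1.3560 + (1−p*)·-11.2830]/1.01 = -2.9279. B = V − Δ·S = -34.9505.
(3,3): S=45.2586. Δ = (V_up−V_dn)/(S_up−S_dn) = (12.6741−-1.3560)/(47.9741−33.9440) = 1.0000. V = [p*·12.6741 + (1−p*)·-1.3560]/1.01 = 10.3081. B = V − Δ·S = -34.9505.
(2,0): S=21.3750. Δ = (V_up−V_dn)/(S_up−S_dn) = (-12.2930−-18.9192)/(22.6575−16.0312) = 1.0000. V = [p*·-12.2930 + (1−p*)·-18.9192]/1.01 = -13.2295. B = V − Δ·S = -34.6045.
(2,1): S=30.2100. Δ = (V_up−V_dn)/(S_up−S_dn) = (-2.9279−-12.2930)/(32.0226−22.6575) = 1.0000. V = [p*·-2.9279 + (1−p*)·-12.2930]/1.01 = -4.3945. B = V − Δ·S = -34.6045.
(2,2): S=42.6968. Δ = (V_up−V_dn)/(S_up−S_dn) = (10.3081−-2.9279)/(45.2586−32.0226) = 1.0000. V = [p*·10.3081 + (1−p*)·-2.9279]/1.01 = 8.0923. B = V − Δ·S = -34.6045.
(1,0): S=28.5000. Δ = (V_up−V_dn)/(S_up−S_dn) = (-4.3945−-13.2295)/(30.2100−21.3750) = 1.0000. V = [p*·-4.3945 + (1−p*)·-13.2295]/1.01 = -5.7618. B = V − Δ·S = -34.2618.
(1,1): S=40.2800. Δ = (V_up−V_dn)/(S_up−S_dn) = (8.0923−-4.3945)/(42.6968−30.2100) = 1.0000. V = [p*·8.0923 + (1−p*)·-4.3945]/1.01 = 6.0182. B = V − Δ·S = -34.2618.
(0,0): S=38.0000. Δ = (V_up−V_dn)/(S_up−S_dn) = (6.0182−-5.7618)/(40.2800−28.5000) = 1.0000. V = [p*·6.0182 + (1−p*)·-5.7618]/1.01 = 4.0774. B = V − Δ·S = -33.9226.
Each (Δ,B) replicates both successor values, so the strategy is self-financing and V0 is arbitrage-free.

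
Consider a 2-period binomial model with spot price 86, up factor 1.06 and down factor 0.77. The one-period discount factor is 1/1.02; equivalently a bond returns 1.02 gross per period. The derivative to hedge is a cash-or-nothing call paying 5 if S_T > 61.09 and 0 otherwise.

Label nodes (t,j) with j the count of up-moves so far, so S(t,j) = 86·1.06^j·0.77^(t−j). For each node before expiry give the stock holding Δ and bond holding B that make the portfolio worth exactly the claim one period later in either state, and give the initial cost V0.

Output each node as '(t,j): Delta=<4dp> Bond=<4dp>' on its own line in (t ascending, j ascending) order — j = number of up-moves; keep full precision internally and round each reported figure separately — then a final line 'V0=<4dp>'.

(0,0): Delta=0.0271 Bond=2.3829
(1,0): Delta=0.2604 Bond=-13.0156
(1,1): Delta=0.0000 Bond=4.9020
V0=4.7144

No-arbitrage ⇒ martingale measure with p* = (R−d)/(u−d) = 0.8621.
Payoff layer (t=2): V(2,0)=0.0000, V(2,1)=5.0000, V(2,2)=5.0000
(1,0): S=66.2200. Δ = (V_up−V_dn)/(S_up−S_dn) = (5.0000−0.0000)/(70.1932−50.9894) = 0.2604. V = [p*·5.0000 + (1−p*)·0.0000]/1.02 = 4.2258. B = V − Δ·S = -13.0156.
(1,1): S=91.1600. Δ = (V_up−V_dn)/(S_up−S_dn) = (5.0000−5.0000)/(96.6296−70.1932) = 0.0000. V = [p*·5.0000 + (1−p*)·5.0000]/1.02 = 4.9020. B = V − Δ·S = 4.9020.
(0,0): S=86.0000. Δ = (V_up−V_dn)/(S_up−S_dn) = (4.9020−4.2258)/(91.1600−66.2200) = 0.0271. V = [p*·4.9020 + (1−p*)·4.2258]/1.02 = 4.7144. B = V − Δ·S = 2.3829.
Root portfolio cost Δ·86+B reproduces V0=4.7144.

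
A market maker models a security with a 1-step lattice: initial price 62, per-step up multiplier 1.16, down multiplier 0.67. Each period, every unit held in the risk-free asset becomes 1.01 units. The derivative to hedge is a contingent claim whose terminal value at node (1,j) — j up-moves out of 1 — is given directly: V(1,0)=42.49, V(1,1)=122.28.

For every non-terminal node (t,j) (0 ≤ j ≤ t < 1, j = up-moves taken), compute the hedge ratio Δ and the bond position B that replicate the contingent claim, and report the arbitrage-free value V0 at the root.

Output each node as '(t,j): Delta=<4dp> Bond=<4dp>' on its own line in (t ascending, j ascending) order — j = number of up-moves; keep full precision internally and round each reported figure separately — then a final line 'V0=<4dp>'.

(0,0): Delta=2.6264 Bond=-65.9511
V0=96.8856

No-arbitrage ⇒ martingale measure with p* = (R−d)/(u−d) = 0.6939.
Terminal values V(1,·): V(1,0)=42.4900, V(1,1)=122.2800
  t=0,j=0: stock 62.0000 → up 71.9200 (V=122.2800), down 41.5400 (V=42.4900). Price 96.8856; hedge Δ=2.6264, bond B=-65.9511.
The time-0 hedge costs 96.8856, which is the no-arbitrage price.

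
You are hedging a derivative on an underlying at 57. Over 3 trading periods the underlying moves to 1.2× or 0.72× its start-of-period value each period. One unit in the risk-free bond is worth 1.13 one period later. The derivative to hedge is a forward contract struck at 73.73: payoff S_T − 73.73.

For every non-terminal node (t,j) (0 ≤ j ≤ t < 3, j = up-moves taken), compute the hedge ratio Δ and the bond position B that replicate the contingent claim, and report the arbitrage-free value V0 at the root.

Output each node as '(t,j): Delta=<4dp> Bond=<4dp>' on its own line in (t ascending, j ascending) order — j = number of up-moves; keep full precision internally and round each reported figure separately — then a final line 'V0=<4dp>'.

(0,0): Delta=1.0000 Bond=-51.0986
(1,0): Delta=1.0000 Bond=-57.7414
(1,1): Delta=1.0000 Bond=-57.7414
(2,0): Delta=1.0000 Bond=-65.2478
(2,1): Delta=1.0000 Bond=-65.2478
(2,2): Delta=1.0000 Bond=-65.2478
V0=5.9014

Risk-neutral probability p* = (R−d)/(u−d) = (1.13−0.72)/(1.2−0.72) = 0.8542.
Terminal payoffs: V(3,0)=-52.4549, V(3,1)=-38.2714, V(3,2)=-14.6324, V(3,3)=24.7660
(2,0): S=29.5488. Δ = (V_up−V_dn)/(S_up−S_dn) = (-38.2714−-52.4549)/(35.4586−21.2751) = 1.0000. V = [p*·-38.2714 + (1−p*)·-52.4549]/1.13 = -35.6990. B = V − Δ·S = -65.2478.
(2,1): S=49.2480. Δ = (V_up−V_dn)/(S_up−S_dn) = (-14.6324−-38.2714)/(59.0976−35.4586) = 1.0000. V = [p*·-14.6324 + (1−p*)·-38.2714]/1.13 = -15.9998. B = V − Δ·S = -65.2478.
(2,2): S=82.0800. Δ = (V_up−V_dn)/(S_up−S_dn) = (24.7660−-14.6324)/(98.4960−59.0976) = 1.0000. V = [p*·24.7660 + (1−p*)·-14.6324]/1.13 = 16.8322. B = V − Δ·S = -65.2478.
(1,0): S=41.0400. Δ = (V_up−V_dn)/(S_up−S_dn) = (-15.9998−-35.6990)/(49.2480−29.5488) = 1.0000. V = [p*·-15.9998 + (1−p*)·-35.6990]/1.13 = -16.7014. B = V − Δ·S = -57.7414.
(1,1): S=68.4000. Δ = (V_up−V_dn)/(S_up−S_dn) = (16.8322−-15.9998)/(82.0800−49.2480) = 1.0000. V = [p*·16.8322 + (1−p*)·-15.9998]/1.13 = 10.6586. B = V − Δ·S = -57.7414.
(0,0): S=57.0000. Δ = (V_up−V_dn)/(S_up−S_dn) = (10.6586−-16.7014)/(68.4000−41.0400) = 1.0000. V = [p*·10.6586 + (1−p*)·-16.7014]/1.13 = 5.9014. B = V − Δ·S = -51.0986.
Self-financing check: at every node Δ·S+B equals the discounted successor values.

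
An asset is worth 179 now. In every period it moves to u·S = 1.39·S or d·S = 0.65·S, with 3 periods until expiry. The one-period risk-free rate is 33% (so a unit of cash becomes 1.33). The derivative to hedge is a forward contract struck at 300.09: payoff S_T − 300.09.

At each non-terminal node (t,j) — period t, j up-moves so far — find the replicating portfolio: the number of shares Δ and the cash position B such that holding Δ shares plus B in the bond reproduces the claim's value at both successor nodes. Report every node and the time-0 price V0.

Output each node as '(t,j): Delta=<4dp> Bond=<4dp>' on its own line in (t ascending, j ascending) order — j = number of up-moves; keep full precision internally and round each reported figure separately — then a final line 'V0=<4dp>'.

No-arbitrage ⇒ martingale measure with p* = (R−d)/(u−d) = 0.9189.
Terminal payoffs: V(3,0)=-250.9321, V(3,1)=-194.9678, V(3,2)=-75.2902, V(3,3)=180.6358
(2,0): S=75.6275. Δ = (V_up−V_dn)/(S_up−S_dn) = (-194.9678−-250.9321)/(105.1222−49.1579) = 1.0000. V = [p*·-194.9678 + (1−p*)·-250.9321]/1.33 = -150.0041. B = V − Δ·S = -225.6316.
(2,1): S=161.7265. Δ = (V_up−V_dn)/(S_up−S_dn) = (-75.2902−-194.9678)/(224.7998−105.1222) = 1.0000. V = [p*·-75.2902 + (1−p*)·-194.9678]/1.33 = -63.9051. B = V − Δ·S = -225.6316.
(2,2): S=345.8459. Δ = (V_up−V_dn)/(S_up−S_dn) = (180.6358−-75.2902)/(480.7258−224.7998) = 1.0000. V = [p*·180.6358 + (1−p*)·-75.2902]/1.33 = 120.2143. B = V − Δ·S = -225.6316.
(1,0): S=116.3500. Δ = (V_up−V_dn)/(S_up−S_dn) = (-63.9051−-150.0041)/(161.7265−75.6275) = 1.0000. V = [p*·-63.9051 + (1−p*)·-150.0041]/1.33 = -53.2978. B = V − Δ·S = -169.6478.
(1,1): S=248.8100. Δ = (V_up−V_dn)/(S_up−S_dn) = (120.2143−-63.9051)/(345.8459−161.7265) = 1.0000. V = [p*·120.2143 + (1−p*)·-63.9051]/1.33 = 79.1622. B = V − Δ·S = -169.6478.
(0,0): S=179.0000. Δ = (V_up−V_dn)/(S_up−S_dn) = (79.1622−-53.2978)/(248.8100−116.3500) = 1.0000. V = [p*·79.1622 + (1−p*)·-53.2978]/1.33 = 51.4453. B = V − Δ·S = -127.5547.
Root portfolio cost Δ·179+B reproduces V0=51.4453.

(0,0): Delta=1.0000 Bond=-127.5547
(1,0): Delta=1.0000 Bond=-169.6478
(1,1): Delta=1.0000 Bond=-169.6478
(2,0): Delta=1.0000 Bond=-225.6316
(2,1): Delta=1.0000 Bond=-225.6316
(2,2): Delta=1.0000 Bond=-225.6316
V0=51.4453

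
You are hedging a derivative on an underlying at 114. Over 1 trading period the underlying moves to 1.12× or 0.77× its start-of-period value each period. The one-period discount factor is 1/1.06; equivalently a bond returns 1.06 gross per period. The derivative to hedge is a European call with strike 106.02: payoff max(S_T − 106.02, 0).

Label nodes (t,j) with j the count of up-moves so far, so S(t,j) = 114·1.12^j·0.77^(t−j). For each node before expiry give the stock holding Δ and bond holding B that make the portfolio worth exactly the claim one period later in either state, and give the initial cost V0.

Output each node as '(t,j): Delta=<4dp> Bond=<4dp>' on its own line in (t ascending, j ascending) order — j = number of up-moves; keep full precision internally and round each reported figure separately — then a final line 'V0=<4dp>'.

(0,0): Delta=0.5429 Bond=-44.9547
V0=16.9310

No-arbitrage ⇒ martingale measure with p* = (R−d)/(u−d) = 0.8286.
Terminal values V(1,·): V(1,0)=0.0000, V(1,1)=21.6600
(0,0): S=114.0000. Δ = (V_up−V_dn)/(S_up−S_dn) = (21.6600−0.0000)/(127.6800−87.7800) = 0.5429. V = [p*·21.6600 + (1−p*)·0.0000]/1.06 = 16.9310. B = V − Δ·S = -44.9547.
Self-financing check: at every node Δ·S+B equals the discounted successor values.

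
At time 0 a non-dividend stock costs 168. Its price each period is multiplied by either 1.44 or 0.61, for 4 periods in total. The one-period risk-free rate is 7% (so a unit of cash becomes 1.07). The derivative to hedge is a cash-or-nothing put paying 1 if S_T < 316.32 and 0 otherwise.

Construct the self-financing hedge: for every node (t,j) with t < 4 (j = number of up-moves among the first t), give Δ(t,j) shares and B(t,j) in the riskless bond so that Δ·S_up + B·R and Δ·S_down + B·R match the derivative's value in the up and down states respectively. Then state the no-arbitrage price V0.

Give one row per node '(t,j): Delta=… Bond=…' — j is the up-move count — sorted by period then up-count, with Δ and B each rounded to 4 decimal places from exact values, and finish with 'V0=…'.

The replicating-portfolio and risk-neutral prices coincide; use p* = (1.07−0.61)/(1.44−0.61) = 0.5542 for the latter.
At expiry t=4: V(4,0)=1.0000, V(4,1)=1.0000, V(4,2)=1.0000, V(4,3)=1.0000, V(4,4)=0.0000
(3,0): S=38.1328. Δ = (V_up−V_dn)/(S_up−S_dn) = (1.0000−1.0000)/(54.9112−23.2610) = 0.0000. V = [p*·1.0000 + (1−p*)·1.0000]/1.07 = 0.9346. B = V − Δ·S = 0.9346.
(3,1): S=90.0184. Δ = (V_up−V_dn)/(S_up−S_dn) = (1.0000−1.0000)/(129.6265−54.9112) = 0.0000. V = [p*·1.0000 + (1−p*)·1.0000]/1.07 = 0.9346. B = V − Δ·S = 0.9346.
(3,2): S=212.5025. Δ = (V_up−V_dn)/(S_up−S_dn) = (1.0000−1.0000)/(306.0036−129.6265) = 0.0000. V = [p*·1.0000 + (1−p*)·1.0000]/1.07 = 0.9346. B = V − Δ·S = 0.9346.
(3,3): S=501.6453. Δ = (V_up−V_dn)/(S_up−S_dn) = (0.0000−1.0000)/(722.3692−306.0036) = -0.0024. V = [p*·0.0000 + (1−p*)·1.0000]/1.07 = 0.4166. B = V − Δ·S = 1.6214.
(2,0): S=62.5128. Δ = (V_up−V_dn)/(S_up−S_dn) = (0.9346−0.9346)/(90.0184−38.1328) = 0.0000. V = [p*·0.9346 + (1−p*)·0.9346]/1.07 = 0.8734. B = V − Δ·S = 0.8734.
(2,1): S=147.5712. Δ = (V_up−V_dn)/(S_up−S_dn) = (0.9346−0.9346)/(212.5025−90.0184) = 0.0000. V = [p*·0.9346 + (1−p*)·0.9346]/1.07 = 0.8734. B = V − Δ·S = 0.8734.
(2,2): S=348.3648. Δ = (V_up−V_dn)/(S_up−S_dn) = (0.4166−0.9346)/(501.6453−212.5025) = -0.0018. V = [p*·0.4166 + (1−p*)·0.9346]/1.07 = 0.6052. B = V − Δ·S = 1.2292.
(1,0): S=102.4800. Δ = (V_up−V_dn)/(S_up−S_dn) = (0.8734−0.8734)/(147.5712−62.5128) = 0.0000. V = [p*·0.8734 + (1−p*)·0.8734]/1.07 = 0.8163. B = V − Δ·S = 0.8163.
(1,1): S=241.9200. Δ = (V_up−V_dn)/(S_up−S_dn) = (0.6052−0.8734)/(348.3648−147.5712) = -0.0013. V = [p*·0.6052 + (1−p*)·0.8734]/1.07 = 0.6773. B = V − Δ·S = 1.0006.
(0,0): S=168.0000. Δ = (V_up−V_dn)/(S_up−S_dn) = (0.6773−0.8163)/(241.9200−102.4800) = -0.0010. V = [p*·0.6773 + (1−p*)·0.8163]/1.07 = 0.6909. B = V − Δ·S = 0.8583.
Root portfolio cost Δ·168+B reproduces V0=0.6909.

(0,0): Delta=-0.0010 Bond=0.8583
(1,0): Delta=0.0000 Bond=0.8163
(1,1): Delta=-0.0013 Bond=1.0006
(2,0): Delta=0.0000 Bond=0.8734
(2,1): Delta=0.0000 Bond=0.8734
(2,2): Delta=-0.0018 Bond=1.2292
(3,0): Delta=0.0000 Bond=0.9346
(3,1): Delta=0.0000 Bond=0.9346
(3,2): Delta=0.0000 Bond=0.9346
(3,3): Delta=-0.0024 Bond=1.6214
V0=0.6909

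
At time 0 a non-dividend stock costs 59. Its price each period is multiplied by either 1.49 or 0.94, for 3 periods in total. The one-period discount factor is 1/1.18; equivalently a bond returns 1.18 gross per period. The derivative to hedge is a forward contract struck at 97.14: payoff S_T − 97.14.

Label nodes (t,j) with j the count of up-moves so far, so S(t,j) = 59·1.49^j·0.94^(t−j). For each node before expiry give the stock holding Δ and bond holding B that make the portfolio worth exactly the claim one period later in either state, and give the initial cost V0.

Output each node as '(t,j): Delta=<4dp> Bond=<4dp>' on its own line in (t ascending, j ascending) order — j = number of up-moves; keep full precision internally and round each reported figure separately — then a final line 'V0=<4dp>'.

Risk-neutral probability p* = (R−d)/(u−d) = (1.18−0.94)/(1.49−0.94) = 0.4364.
Payoff layer (t=3): V(3,0)=-48.1355, V(3,1)=-19.4627, V(3,2)=25.9867, V(3,3)=98.0290
(2,0): S=52.1324. Δ = (V_up−V_dn)/(S_up−S_dn) = (-19.4627−-48.1355)/(77.6773−49.0045) = 1.0000. V = [p*·-19.4627 + (1−p*)·-48.1355]/1.18 = -30.1896. B = V − Δ·S = -82.3220.
(2,1): S=82.6354. Δ = (V_up−V_dn)/(S_up−S_dn) = (25.9867−-19.4627)/(123.1267−77.6773) = 1.0000. V = [p*·25.9867 + (1−p*)·-19.4627]/1.18 = 0.3134. B = V − Δ·S = -82.3220.
(2,2): S=130.9859. Δ = (V_up−V_dn)/(S_up−S_dn) = (98.0290−25.9867)/(195.1690−123.1267) = 1.0000. V = [p*·98.0290 + (1−p*)·25.9867]/1.18 = 48.6639. B = V − Δ·S = -82.3220.
(1,0): S=55.4600. Δ = (V_up−V_dn)/(S_up−S_dn) = (0.3134−-30.1896)/(82.6354−52.1324) = 1.0000. V = [p*·0.3134 + (1−p*)·-30.1896]/1.18 = -14.3044. B = V − Δ·S = -69.7644.
(1,1): S=87.9100. Δ = (V_up−V_dn)/(S_up−S_dn) = (48.6639−0.3134)/(130.9859−82.6354) = 1.0000. V = [p*·48.6639 + (1−p*)·0.3134]/1.18 = 18.1456. B = V − Δ·S = -69.7644.
(0,0): S=59.0000. Δ = (V_up−V_dn)/(S_up−S_dn) = (18.1456−-14.3044)/(87.9100−55.4600) = 1.0000. V = [p*·18.1456 + (1−p*)·-14.3044]/1.18 = -0.1224. B = V − Δ·S = -59.1224.
The time-0 hedge costs -0.1224, which is the no-arbitrage price.

(0,0): Delta=1.0000 Bond=-59.1224
(1,0): Delta=1.0000 Bond=-69.7644
(1,1): Delta=1.0000 Bond=-69.7644
(2,0): Delta=1.0000 Bond=-82.3220
(2,1): Delta=1.0000 Bond=-82.3220
(2,2): Delta=1.0000 Bond=-82.3220
V0=-0.1224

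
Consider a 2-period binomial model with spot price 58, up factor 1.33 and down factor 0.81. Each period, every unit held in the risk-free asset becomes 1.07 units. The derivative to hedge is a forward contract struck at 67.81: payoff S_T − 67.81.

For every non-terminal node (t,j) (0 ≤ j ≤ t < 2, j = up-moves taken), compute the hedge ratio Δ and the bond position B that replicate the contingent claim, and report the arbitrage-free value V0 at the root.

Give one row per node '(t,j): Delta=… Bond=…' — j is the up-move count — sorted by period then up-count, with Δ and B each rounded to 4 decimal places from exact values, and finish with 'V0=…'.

(0,0): Delta=1.0000 Bond=-59.2279
(1,0): Delta=1.0000 Bond=-63.3738
(1,1): Delta=1.0000 Bond=-63.3738
V0=-1.2279

Under the risk-neutral measure, an up-move has probability p* = (R−d)/(u−d) = 0.5000 and values discount at R = 1.07.
At expiry t=2: V(2,0)=-29.7562, V(2,1)=-5.3266, V(2,2)=34.7862
(1,0): S=46.9800. Δ = (V_up−V_dn)/(S_up−S_dn) = (-5.3266−-29.7562)/(62.4834−38.0538) = 1.0000. V = [p*·-5.3266 + (1−p*)·-29.7562]/1.07 = -16.3938. B = V − Δ·S = -63.3738.
(1,1): S=77.1400. Δ = (V_up−V_dn)/(S_up−S_dn) = (34.7862−-5.3266)/(102.5962−62.4834) = 1.0000. V = [p*·34.7862 + (1−p*)·-5.3266]/1.07 = 13.7662. B = V − Δ·S = -63.3738.
(0,0): S=58.0000. Δ = (V_up−V_dn)/(S_up−S_dn) = (13.7662−-16.3938)/(77.1400−46.9800) = 1.0000. V = [p*·13.7662 + (1−p*)·-16.3938]/1.07 = -1.2279. B = V − Δ·S = -59.2279.
Each (Δ,B) replicates both successor values, so the strategy is self-financing and V0 is arbitrage-free.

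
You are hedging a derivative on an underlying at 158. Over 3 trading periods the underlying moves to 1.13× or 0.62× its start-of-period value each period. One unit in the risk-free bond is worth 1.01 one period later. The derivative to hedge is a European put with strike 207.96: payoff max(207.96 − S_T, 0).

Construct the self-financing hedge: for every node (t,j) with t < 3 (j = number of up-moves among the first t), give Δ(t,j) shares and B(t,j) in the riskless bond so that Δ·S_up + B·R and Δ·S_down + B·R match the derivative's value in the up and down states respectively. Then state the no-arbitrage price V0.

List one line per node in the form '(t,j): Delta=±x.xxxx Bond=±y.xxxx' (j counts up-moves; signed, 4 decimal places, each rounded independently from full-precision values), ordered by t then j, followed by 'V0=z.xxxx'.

No-arbitrage ⇒ martingale measure with p* = (R−d)/(u−d) = 0.7647.
At expiry t=3: V(3,0)=170.3042, V(3,1)=139.3292, V(3,2)=82.8749, V(3,3)=0.0000
  t=2,j=0: stock 60.7352 → up 68.6308 (V=139.3292), down 37.6558 (V=170.3042). Price 145.1658; hedge Δ=-1.0000, bond B=205.9010.
  t=2,j=1: stock 110.6948 → up 125.0851 (V=82.8749), down 68.6308 (V=139.3292). Price 95.2062; hedge Δ=-1.0000, bond B=205.9010.
  t=2,j=2: stock 201.7502 → up 227.9777 (V=0.0000), down 125.0851 (V=82.8749). Price 19.3069; hedge Δ=-0.8055, bond B=181.8067.
  t=1,j=0: stock 97.9600 → up 110.6948 (V=95.2062), down 60.7352 (V=145.1658). Price 105.9024; hedge Δ=-1.0000, bond B=203.8624.
  t=1,j=1: stock 178.5400 → up 201.7502 (V=19.3069), down 110.6948 (V=95.2062). Price 36.7976; hedge Δ=-0.8336, bond B=185.6197.
  t=0,j=0: stock 158.0000 → up 178.5400 (V=36.7976), down 97.9600 (V=105.9024). Price 52.5322; hedge Δ=-0.8576, bond B=188.0318.
The time-0 hedge costs 52.5322, which is the no-arbitrage price.

(0,0): Delta=-0.8576 Bond=188.0318
(1,0): Delta=-1.0000 Bond=203.8624
(1,1): Delta=-0.8336 Bond=185.6197
(2,0): Delta=-1.0000 Bond=205.9010
(2,1): Delta=-1.0000 Bond=205.9010
(2,2): Delta=-0.8055 Bond=181.8067
V0=52.5322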